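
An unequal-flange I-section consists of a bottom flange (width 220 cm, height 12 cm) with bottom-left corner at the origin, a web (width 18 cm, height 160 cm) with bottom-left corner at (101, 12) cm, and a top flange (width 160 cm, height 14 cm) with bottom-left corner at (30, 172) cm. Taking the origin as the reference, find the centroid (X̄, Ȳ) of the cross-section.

X̄ = 110.00 cm, Ȳ = 87.86 cm

Part | A | x̄ᵢ | ȳᵢ | A·x̄ᵢ | A·ȳᵢ
bottom flange | 2640.00 | 110.00 | 6.00 | 290400.00 | 15840.00
web | 2880.00 | 110.00 | 92.00 | 316800.00 | 264960.00
top flange | 2240.00 | 110.00 | 179.00 | 246400.00 | 400960.00
Σ | 7760.00 |  |  | 853600.00 | 681760.00
X̄ = 853600.00 / 7760.00 = 110.00 cm
Ȳ = 681760.00 / 7760.00 = 87.86 cm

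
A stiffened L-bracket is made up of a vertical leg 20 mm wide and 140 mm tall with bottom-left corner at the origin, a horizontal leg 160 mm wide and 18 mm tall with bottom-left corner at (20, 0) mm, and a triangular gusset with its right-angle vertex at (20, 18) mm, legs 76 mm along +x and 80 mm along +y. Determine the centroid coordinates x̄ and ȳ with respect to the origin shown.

x̄ = 52.04 mm, ȳ = 41.02 mm

vertical leg: A = 20 × 140 = 2800.00, centroid at (10.00, 70.00).
horizontal leg: A = 160 × 18 = 2880.00, centroid at (100.00, 9.00).
gusset: A = ½·76·80 = 3040.00, centroid at (45.33, 44.67).
ΣA = 8720.00 mm², ΣAx̄ = 453813.33 mm³, ΣAȳ = 357706.67 mm³.
x̄ = 453813.33/8720.00 = 52.04 mm; ȳ = 357706.67/8720.00 = 41.02 mm.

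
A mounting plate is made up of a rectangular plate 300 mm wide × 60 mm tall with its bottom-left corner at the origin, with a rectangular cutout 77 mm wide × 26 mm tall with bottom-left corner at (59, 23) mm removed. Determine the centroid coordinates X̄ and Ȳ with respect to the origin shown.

X̄ = 156.57 mm, Ȳ = 29.25 mm

Part | A | x̄ᵢ | ȳᵢ | A·x̄ᵢ | A·ȳᵢ
plate | 18000.00 | 150.00 | 30.00 | 2700000.00 | 540000.00
hole | -2002.00 | 97.50 | 36.00 | -195195.00 | -72072.00
Σ | 15998.00 |  |  | 2504805.00 | 467928.00
X̄ = 2504805.00 / 15998.00 = 156.57 mm
Ȳ = 467928.00 / 15998.00 = 29.25 mm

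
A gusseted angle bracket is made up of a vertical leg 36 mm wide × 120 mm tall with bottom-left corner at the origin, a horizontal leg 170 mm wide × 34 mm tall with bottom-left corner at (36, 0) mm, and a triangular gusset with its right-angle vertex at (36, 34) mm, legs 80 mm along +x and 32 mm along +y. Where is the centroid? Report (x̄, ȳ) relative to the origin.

Part | A | x̄ᵢ | ȳᵢ | A·x̄ᵢ | A·ȳᵢ
vertical leg | 4320.00 | 18.00 | 60.00 | 77760.00 | 259200.00
horizontal leg | 5780.00 | 121.00 | 17.00 | 699380.00 | 98260.00
gusset | 1280.00 | 62.67 | 44.67 | 80213.33 | 57173.33
Σ | 11380.00 |  |  | 857353.33 | 414633.33
x̄ = 857353.33 / 11380.00 = 75.34 mm
ȳ = 414633.33 / 11380.00 = 36.44 mm

x̄ = 75.34 mm, ȳ = 36.44 mm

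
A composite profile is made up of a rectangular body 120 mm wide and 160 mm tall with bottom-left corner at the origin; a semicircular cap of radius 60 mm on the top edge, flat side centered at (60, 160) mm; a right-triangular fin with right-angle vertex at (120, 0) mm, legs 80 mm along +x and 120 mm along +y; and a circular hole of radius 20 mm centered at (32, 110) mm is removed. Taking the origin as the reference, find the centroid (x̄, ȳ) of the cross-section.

x̄ = 75.89 mm, ȳ = 92.91 mm

Part | A | x̄ᵢ | ȳᵢ | A·x̄ᵢ | A·ȳᵢ
rectangular body | 19200.00 | 60.00 | 80.00 | 1152000.00 | 1536000.00
semicircular top | 5654.87 | 60.00 | 185.46 | 339292.01 | 1048778.68
triangular fin | 4800.00 | 146.67 | 40.00 | 704000.00 | 192000.00
hole | -1256.64 | 32.00 | 110.00 | -40212.39 | -138230.08
Σ | 28398.23 |  |  | 2155079.62 | 2638548.61
x̄ = 2155079.62 / 28398.23 = 75.89 mm
ȳ = 2638548.61 / 28398.23 = 92.91 mm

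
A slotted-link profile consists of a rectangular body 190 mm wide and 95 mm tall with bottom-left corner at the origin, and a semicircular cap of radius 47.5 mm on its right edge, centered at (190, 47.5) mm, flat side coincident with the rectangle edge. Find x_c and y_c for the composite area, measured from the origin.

Part | A | x̄ᵢ | ȳᵢ | A·x̄ᵢ | A·ȳᵢ
rectangular body | 18050.00 | 95.00 | 47.50 | 1714750.00 | 857375.00
semicircular end | 3544.11 | 210.16 | 47.50 | 744828.67 | 168345.19
Σ | 21594.11 |  |  | 2459578.67 | 1025720.19
x_c = 2459578.67 / 21594.11 = 113.90 mm
y_c = 1025720.19 / 21594.11 = 47.50 mm

x_c = 113.90 mm, y_c = 47.50 mm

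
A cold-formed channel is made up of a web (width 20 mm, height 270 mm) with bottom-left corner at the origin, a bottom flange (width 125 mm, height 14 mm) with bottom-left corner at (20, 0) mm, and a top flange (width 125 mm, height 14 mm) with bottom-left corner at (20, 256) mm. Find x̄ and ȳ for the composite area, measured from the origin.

web: A = 20 × 270 = 5400.00, centroid at (10.00, 135.00).
bottom flange: A = 125 × 14 = 1750.00, centroid at (82.50, 7.00).
top flange: A = 125 × 14 = 1750.00, centroid at (82.50, 263.00).
ΣA = 8900.00 mm², ΣAx̄ = 342750.00 mm³, ΣAȳ = 1201500.00 mm³.
x̄ = 342750.00/8900.00 = 38.51 mm; ȳ = 1201500.00/8900.00 = 135.00 mm.

x̄ = 38.51 mm, ȳ = 135.00 mm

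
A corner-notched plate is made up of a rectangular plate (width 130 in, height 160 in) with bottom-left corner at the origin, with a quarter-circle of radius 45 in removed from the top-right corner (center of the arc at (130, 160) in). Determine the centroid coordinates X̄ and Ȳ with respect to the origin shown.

X̄ = 61.20 in, Ȳ = 74.96 in

Part | A | x̄ᵢ | ȳᵢ | A·x̄ᵢ | A·ȳᵢ
plate | 20800.00 | 65.00 | 80.00 | 1352000.00 | 1664000.00
removed quarter-circle | -1590.43 | 110.90 | 140.90 | -176381.07 | -224094.00
Σ | 19209.57 |  |  | 1175618.93 | 1439906.00
X̄ = 1175618.93 / 19209.57 = 61.20 in
Ȳ = 1439906.00 / 19209.57 = 74.96 in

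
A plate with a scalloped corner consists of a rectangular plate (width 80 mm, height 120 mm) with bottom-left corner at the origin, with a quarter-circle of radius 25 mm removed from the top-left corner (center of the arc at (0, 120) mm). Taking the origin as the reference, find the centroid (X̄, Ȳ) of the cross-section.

plate: A = 80 × 120 = 9600.00, centroid at (40.00, 60.00).
removed quarter-circle: A = −¼π·25² = -490.87, centroid at (10.61, 109.39).
ΣA = 9109.13 mm²
ΣAX̄ = (9600.00)(40.00) + (-490.87)(10.61) = 378791.67 mm³
ΣAȲ = (9600.00)(60.00) + (-490.87)(109.39) = 522303.47 mm³
X̄ = 378791.67 / 9109.13 = 41.58 mm
Ȳ = 522303.47 / 9109.13 = 57.34 mm

X̄ = 41.58 mm, Ȳ = 57.34 mm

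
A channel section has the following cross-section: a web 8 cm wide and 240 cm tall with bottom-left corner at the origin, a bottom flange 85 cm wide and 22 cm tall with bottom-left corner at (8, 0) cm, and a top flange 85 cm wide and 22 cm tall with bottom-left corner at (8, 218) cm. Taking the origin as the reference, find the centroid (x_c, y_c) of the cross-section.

web: A = 8 × 240 = 1920.00, centroid at (4.00, 120.00).
bottom flange: A = 85 × 22 = 1870.00, centroid at (50.50, 11.00).
top flange: A = 85 × 22 = 1870.00, centroid at (50.50, 229.00).
ΣA = 5660.00 cm², ΣAx_c = 196550.00 cm³, ΣAy_c = 679200.00 cm³.
x_c = 196550.00/5660.00 = 34.73 cm; y_c = 679200.00/5660.00 = 120.00 cm.

x_c = 34.73 cm, y_c = 120.00 cm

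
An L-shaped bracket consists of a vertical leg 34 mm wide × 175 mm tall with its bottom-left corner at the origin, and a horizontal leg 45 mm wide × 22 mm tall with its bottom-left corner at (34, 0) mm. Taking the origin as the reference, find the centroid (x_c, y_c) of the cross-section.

vertical leg: A = 34 × 175 = 5950.00, centroid at (17.00, 87.50).
horizontal leg: A = 45 × 22 = 990.00, centroid at (56.50, 11.00).
ΣA = 6940.00 mm², ΣAx_c = 157085.00 mm³, ΣAy_c = 531515.00 mm³.
x_c = 157085.00/6940.00 = 22.63 mm; y_c = 531515.00/6940.00 = 76.59 mm.

x_c = 22.63 mm, y_c = 76.59 mm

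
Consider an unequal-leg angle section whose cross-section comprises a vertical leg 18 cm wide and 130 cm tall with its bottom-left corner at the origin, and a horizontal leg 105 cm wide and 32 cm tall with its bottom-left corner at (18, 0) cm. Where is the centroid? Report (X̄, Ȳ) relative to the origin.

vertical leg: A = 18 × 130 = 2340.00, centroid at (9.00, 65.00).
horizontal leg: A = 105 × 32 = 3360.00, centroid at (70.50, 16.00).
ΣA = 5700.00 cm²
ΣAX̄ = (2340.00)(9.00) + (3360.00)(70.50) = 257940.00 cm³
ΣAȲ = (2340.00)(65.00) + (3360.00)(16.00) = 205860.00 cm³
X̄ = 257940.00 / 5700.00 = 45.25 cm
Ȳ = 205860.00 / 5700.00 = 36.12 cm

X̄ = 45.25 cm, Ȳ = 36.12 cm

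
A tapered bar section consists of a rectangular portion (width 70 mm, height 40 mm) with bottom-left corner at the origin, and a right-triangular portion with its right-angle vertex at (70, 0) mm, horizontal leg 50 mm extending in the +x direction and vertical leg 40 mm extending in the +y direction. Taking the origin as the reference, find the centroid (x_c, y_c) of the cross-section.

x_c = 48.60 mm, y_c = 18.25 mm

Part | A | x̄ᵢ | ȳᵢ | A·x̄ᵢ | A·ȳᵢ
rectangular portion | 2800.00 | 35.00 | 20.00 | 98000.00 | 56000.00
triangular portion | 1000.00 | 86.67 | 13.33 | 86666.67 | 13333.33
Σ | 3800.00 |  |  | 184666.67 | 69333.33
x_c = 184666.67 / 3800.00 = 48.60 mm
y_c = 69333.33 / 3800.00 = 18.25 mm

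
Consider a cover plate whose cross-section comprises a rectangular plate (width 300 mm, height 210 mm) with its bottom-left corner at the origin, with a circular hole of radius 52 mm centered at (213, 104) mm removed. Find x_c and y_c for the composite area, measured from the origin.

x_c = 140.18 mm, y_c = 105.16 mm

Part | A | x̄ᵢ | ȳᵢ | A·x̄ᵢ | A·ȳᵢ
plate | 63000.00 | 150.00 | 105.00 | 9450000.00 | 6615000.00
hole | -8494.87 | 213.00 | 104.00 | -1809406.57 | -883466.12
Σ | 54505.13 |  |  | 7640593.43 | 5731533.88
x_c = 7640593.43 / 54505.13 = 140.18 mm
y_c = 5731533.88 / 54505.13 = 105.16 mm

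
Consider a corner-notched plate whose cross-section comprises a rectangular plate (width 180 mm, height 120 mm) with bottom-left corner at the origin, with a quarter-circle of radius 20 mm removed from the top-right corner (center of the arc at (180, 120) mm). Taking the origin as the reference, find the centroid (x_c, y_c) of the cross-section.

plate: A = 180 × 120 = 21600.00, centroid at (90.00, 60.00).
removed quarter-circle: A = −¼π·20² = -314.16, centroid at (171.51, 111.51).
ΣA = 21285.84 mm²
ΣAx_c = (21600.00)(90.00) + (-314.16)(171.51) = 1890118.00 mm³
ΣAy_c = (21600.00)(60.00) + (-314.16)(111.51) = 1260967.55 mm³
x_c = 1890118.00 / 21285.84 = 88.80 mm
y_c = 1260967.55 / 21285.84 = 59.24 mm

x_c = 88.80 mm, y_c = 59.24 mm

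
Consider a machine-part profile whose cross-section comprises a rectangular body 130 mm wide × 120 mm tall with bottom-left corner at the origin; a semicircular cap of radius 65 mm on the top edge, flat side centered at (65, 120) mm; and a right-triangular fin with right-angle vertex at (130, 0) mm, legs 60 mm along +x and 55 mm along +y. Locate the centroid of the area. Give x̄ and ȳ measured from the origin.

x̄ = 70.87 mm, ȳ = 81.46 mm

rectangular body: A = 130 × 120 = 15600.00, centroid at (65.00, 60.00).
semicircular top: A = ½π·65² = 6636.61, centroid at (65.00, 147.59).
triangular fin: A = ½·60·55 = 1650.00, centroid at (150.00, 18.33).
ΣA = 23886.61 mm², ΣAx̄ = 1692879.94 mm³, ΣAȳ = 1945727.07 mm³.
x̄ = 1692879.94/23886.61 = 70.87 mm; ȳ = 1945727.07/23886.61 = 81.46 mm.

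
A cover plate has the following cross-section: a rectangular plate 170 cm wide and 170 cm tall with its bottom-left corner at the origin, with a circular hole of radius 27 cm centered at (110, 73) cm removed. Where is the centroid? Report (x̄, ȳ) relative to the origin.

x̄ = 82.85 cm, ȳ = 86.03 cm

plate: A = 170 × 170 = 28900.00, centroid at (85.00, 85.00).
hole: A = −π·27² = -2290.22, centroid at (110.00, 73.00).
ΣA = 26609.78 cm², ΣAx̄ = 2204575.69 cm³, ΣAȳ = 2289313.86 cm³.
x̄ = 2204575.69/26609.78 = 82.85 cm; ȳ = 2289313.86/26609.78 = 86.03 cm.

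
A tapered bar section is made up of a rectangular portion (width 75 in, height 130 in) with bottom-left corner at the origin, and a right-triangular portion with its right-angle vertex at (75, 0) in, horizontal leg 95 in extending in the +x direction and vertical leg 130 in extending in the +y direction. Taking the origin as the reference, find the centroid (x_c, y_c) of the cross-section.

Part | A | x̄ᵢ | ȳᵢ | A·x̄ᵢ | A·ȳᵢ
rectangular portion | 9750.00 | 37.50 | 65.00 | 365625.00 | 633750.00
triangular portion | 6175.00 | 106.67 | 43.33 | 658666.67 | 267583.33
Σ | 15925.00 |  |  | 1024291.67 | 901333.33
x_c = 1024291.67 / 15925.00 = 64.32 in
y_c = 901333.33 / 15925.00 = 56.60 in

x_c = 64.32 in, y_c = 56.60 in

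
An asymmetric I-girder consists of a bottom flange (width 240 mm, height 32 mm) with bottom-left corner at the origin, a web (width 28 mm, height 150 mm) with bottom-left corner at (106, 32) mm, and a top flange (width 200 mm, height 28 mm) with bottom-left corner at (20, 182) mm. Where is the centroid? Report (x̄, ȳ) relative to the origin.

bottom flange: A = 240 × 32 = 7680.00, centroid at (120.00, 16.00).
web: A = 28 × 150 = 4200.00, centroid at (120.00, 107.00).
top flange: A = 200 × 28 = 5600.00, centroid at (120.00, 196.00).
ΣA = 17480.00 mm², ΣAx̄ = 2097600.00 mm³, ΣAȳ = 1669880.00 mm³.
x̄ = 2097600.00/17480.00 = 120.00 mm; ȳ = 1669880.00/17480.00 = 95.53 mm.

x̄ = 120.00 mm, ȳ = 95.53 mm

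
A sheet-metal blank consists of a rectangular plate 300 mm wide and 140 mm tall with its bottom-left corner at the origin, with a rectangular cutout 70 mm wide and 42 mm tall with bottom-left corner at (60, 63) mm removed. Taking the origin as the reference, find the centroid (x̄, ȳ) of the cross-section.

x̄ = 154.14 mm, ȳ = 68.95 mm

plate: A = 300 × 140 = 42000.00, centroid at (150.00, 70.00).
hole: A = −(70 × 42) = -2940.00, centroid at (95.00, 84.00).
ΣA = 39060.00 mm², ΣAx̄ = 6020700.00 mm³, ΣAȳ = 2693040.00 mm³.
x̄ = 6020700.00/39060.00 = 154.14 mm; ȳ = 2693040.00/39060.00 = 68.95 mm.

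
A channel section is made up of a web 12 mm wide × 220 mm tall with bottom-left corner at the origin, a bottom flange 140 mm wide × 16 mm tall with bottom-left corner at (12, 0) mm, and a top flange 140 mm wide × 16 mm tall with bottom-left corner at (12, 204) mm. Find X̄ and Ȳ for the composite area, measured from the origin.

Part | A | x̄ᵢ | ȳᵢ | A·x̄ᵢ | A·ȳᵢ
web | 2640.00 | 6.00 | 110.00 | 15840.00 | 290400.00
bottom flange | 2240.00 | 82.00 | 8.00 | 183680.00 | 17920.00
top flange | 2240.00 | 82.00 | 212.00 | 183680.00 | 474880.00
Σ | 7120.00 |  |  | 383200.00 | 783200.00
X̄ = 383200.00 / 7120.00 = 53.82 mm
Ȳ = 783200.00 / 7120.00 = 110.00 mm

X̄ = 53.82 mm, Ȳ = 110.00 mm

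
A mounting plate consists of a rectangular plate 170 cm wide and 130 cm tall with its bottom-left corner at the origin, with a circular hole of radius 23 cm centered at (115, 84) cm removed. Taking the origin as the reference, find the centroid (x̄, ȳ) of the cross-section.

plate: A = 170 × 130 = 22100.00, centroid at (85.00, 65.00).
hole: A = −π·23² = -1661.90, centroid at (115.00, 84.00).
ΣA = 20438.10 cm²
ΣAx̄ = (22100.00)(85.00) + (-1661.90)(115.00) = 1687381.21 cm³
ΣAȳ = (22100.00)(65.00) + (-1661.90)(84.00) = 1296900.19 cm³
x̄ = 1687381.21 / 20438.10 = 82.56 cm
ȳ = 1296900.19 / 20438.10 = 63.46 cm

x̄ = 82.56 cm, ȳ = 63.46 cm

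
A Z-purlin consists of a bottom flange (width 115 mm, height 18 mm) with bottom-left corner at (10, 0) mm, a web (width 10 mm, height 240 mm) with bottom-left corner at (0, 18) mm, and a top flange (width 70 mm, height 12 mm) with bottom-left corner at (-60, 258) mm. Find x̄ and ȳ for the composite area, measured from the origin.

x̄ = 24.62 mm, ȳ = 107.64 mm

bottom flange: A = 115 × 18 = 2070.00, centroid at (67.50, 9.00).
web: A = 10 × 240 = 2400.00, centroid at (5.00, 138.00).
top flange: A = 70 × 12 = 840.00, centroid at (-25.00, 264.00).
ΣA = 5310.00 mm², ΣAx̄ = 130725.00 mm³, ΣAȳ = 571590.00 mm³.
x̄ = 130725.00/5310.00 = 24.62 mm; ȳ = 571590.00/5310.00 = 107.64 mm.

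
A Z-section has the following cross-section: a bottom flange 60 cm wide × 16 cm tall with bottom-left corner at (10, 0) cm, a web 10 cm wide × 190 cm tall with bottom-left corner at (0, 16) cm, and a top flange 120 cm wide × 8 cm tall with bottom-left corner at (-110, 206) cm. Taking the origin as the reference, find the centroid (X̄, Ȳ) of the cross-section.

bottom flange: A = 60 × 16 = 960.00, centroid at (40.00, 8.00).
web: A = 10 × 190 = 1900.00, centroid at (5.00, 111.00).
top flange: A = 120 × 8 = 960.00, centroid at (-50.00, 210.00).
ΣA = 3820.00 cm², ΣAX̄ = -100.00 cm³, ΣAȲ = 420180.00 cm³.
X̄ = -100.00/3820.00 = -0.03 cm; Ȳ = 420180.00/3820.00 = 109.99 cm.

X̄ = -0.03 cm, Ȳ = 109.99 cm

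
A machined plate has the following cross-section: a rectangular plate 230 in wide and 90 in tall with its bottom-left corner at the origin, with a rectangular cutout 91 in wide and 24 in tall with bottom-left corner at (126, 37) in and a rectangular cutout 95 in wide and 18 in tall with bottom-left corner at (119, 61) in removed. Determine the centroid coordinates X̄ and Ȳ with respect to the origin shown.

plate: A = 230 × 90 = 20700.00, centroid at (115.00, 45.00).
hole 1: A = −(91 × 24) = -2184.00, centroid at (171.50, 49.00).
hole 2: A = −(95 × 18) = -1710.00, centroid at (166.50, 70.00).
ΣA = 16806.00 in²
ΣAX̄ = (20700.00)(115.00) + (-2184.00)(171.50) + (-1710.00)(166.50) = 1721229.00 in³
ΣAȲ = (20700.00)(45.00) + (-2184.00)(49.00) + (-1710.00)(70.00) = 704784.00 in³
X̄ = 1721229.00 / 16806.00 = 102.42 in
Ȳ = 704784.00 / 16806.00 = 41.94 in

X̄ = 102.42 in, Ȳ = 41.94 in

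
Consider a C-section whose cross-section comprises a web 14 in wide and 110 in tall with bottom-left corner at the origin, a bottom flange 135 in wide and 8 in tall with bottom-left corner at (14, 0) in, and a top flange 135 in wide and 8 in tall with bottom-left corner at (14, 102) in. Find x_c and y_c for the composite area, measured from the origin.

x_c = 50.49 in, y_c = 55.00 in

web: A = 14 × 110 = 1540.00, centroid at (7.00, 55.00).
bottom flange: A = 135 × 8 = 1080.00, centroid at (81.50, 4.00).
top flange: A = 135 × 8 = 1080.00, centroid at (81.50, 106.00).
ΣA = 3700.00 in²
ΣAx_c = (1540.00)(7.00) + (1080.00)(81.50) + (1080.00)(81.50) = 186820.00 in³
ΣAy_c = (1540.00)(55.00) + (1080.00)(4.00) + (1080.00)(106.00) = 203500.00 in³
x_c = 186820.00 / 3700.00 = 50.49 in
y_c = 203500.00 / 3700.00 = 55.00 in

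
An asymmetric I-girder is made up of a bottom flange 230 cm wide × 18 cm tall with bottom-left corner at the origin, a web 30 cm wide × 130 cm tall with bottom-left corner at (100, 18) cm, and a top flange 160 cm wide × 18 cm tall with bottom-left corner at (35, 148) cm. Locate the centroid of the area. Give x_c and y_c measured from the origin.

Part | A | x̄ᵢ | ȳᵢ | A·x̄ᵢ | A·ȳᵢ
bottom flange | 4140.00 | 115.00 | 9.00 | 476100.00 | 37260.00
web | 3900.00 | 115.00 | 83.00 | 448500.00 | 323700.00
top flange | 2880.00 | 115.00 | 157.00 | 331200.00 | 452160.00
Σ | 10920.00 |  |  | 1255800.00 | 813120.00
x_c = 1255800.00 / 10920.00 = 115.00 cm
y_c = 813120.00 / 10920.00 = 74.46 cm

x_c = 115.00 cm, y_c = 74.46 cm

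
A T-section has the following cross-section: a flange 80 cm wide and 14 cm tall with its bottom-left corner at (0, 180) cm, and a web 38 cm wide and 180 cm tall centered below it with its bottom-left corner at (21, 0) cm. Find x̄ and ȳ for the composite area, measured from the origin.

x̄ = 40.00 cm, ȳ = 103.65 cm

web: A = 38 × 180 = 6840.00, centroid at (40.00, 90.00).
flange: A = 80 × 14 = 1120.00, centroid at (40.00, 187.00).
ΣA = 7960.00 cm², ΣAx̄ = 318400.00 cm³, ΣAȳ = 825040.00 cm³.
x̄ = 318400.00/7960.00 = 40.00 cm; ȳ = 825040.00/7960.00 = 103.65 cm.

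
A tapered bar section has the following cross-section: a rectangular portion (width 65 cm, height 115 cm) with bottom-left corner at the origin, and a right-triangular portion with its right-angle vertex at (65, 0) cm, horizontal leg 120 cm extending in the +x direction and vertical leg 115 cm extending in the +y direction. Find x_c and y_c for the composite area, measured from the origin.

x_c = 67.30 cm, y_c = 48.30 cm

Part | A | x̄ᵢ | ȳᵢ | A·x̄ᵢ | A·ȳᵢ
rectangular portion | 7475.00 | 32.50 | 57.50 | 242937.50 | 429812.50
triangular portion | 6900.00 | 105.00 | 38.33 | 724500.00 | 264500.00
Σ | 14375.00 |  |  | 967437.50 | 694312.50
x_c = 967437.50 / 14375.00 = 67.30 cm
y_c = 694312.50 / 14375.00 = 48.30 cm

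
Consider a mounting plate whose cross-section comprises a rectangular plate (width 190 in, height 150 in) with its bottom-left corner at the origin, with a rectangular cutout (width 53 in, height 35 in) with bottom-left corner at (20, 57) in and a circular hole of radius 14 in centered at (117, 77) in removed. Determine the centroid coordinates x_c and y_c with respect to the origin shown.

x_c = 97.94 in, y_c = 74.99 in

Part | A | x̄ᵢ | ȳᵢ | A·x̄ᵢ | A·ȳᵢ
plate | 28500.00 | 95.00 | 75.00 | 2707500.00 | 2137500.00
hole 1 | -1855.00 | 46.50 | 74.50 | -86257.50 | -138197.50
hole 2 | -615.75 | 117.00 | 77.00 | -72043.00 | -47412.92
Σ | 26029.25 |  |  | 2549199.50 | 1951889.58
x_c = 2549199.50 / 26029.25 = 97.94 in
y_c = 1951889.58 / 26029.25 = 74.99 in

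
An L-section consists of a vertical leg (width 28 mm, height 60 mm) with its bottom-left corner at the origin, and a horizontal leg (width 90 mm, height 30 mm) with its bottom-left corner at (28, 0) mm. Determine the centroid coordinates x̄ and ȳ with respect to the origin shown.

vertical leg: A = 28 × 60 = 1680.00, centroid at (14.00, 30.00).
horizontal leg: A = 90 × 30 = 2700.00, centroid at (73.00, 15.00).
ΣA = 4380.00 mm²
ΣAx̄ = (1680.00)(14.00) + (2700.00)(73.00) = 220620.00 mm³
ΣAȳ = (1680.00)(30.00) + (2700.00)(15.00) = 90900.00 mm³
x̄ = 220620.00 / 4380.00 = 50.37 mm
ȳ = 90900.00 / 4380.00 = 20.75 mm

x̄ = 50.37 mm, ȳ = 20.75 mm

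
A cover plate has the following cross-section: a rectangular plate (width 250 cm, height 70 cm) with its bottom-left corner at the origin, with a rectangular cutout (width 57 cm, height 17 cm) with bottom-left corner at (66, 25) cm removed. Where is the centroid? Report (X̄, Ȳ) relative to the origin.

X̄ = 126.79 cm, Ȳ = 35.09 cm

plate: A = 250 × 70 = 17500.00, centroid at (125.00, 35.00).
hole: A = −(57 × 17) = -969.00, centroid at (94.50, 33.50).
ΣA = 16531.00 cm²
ΣAX̄ = (17500.00)(125.00) + (-969.00)(94.50) = 2095929.50 cm³
ΣAȲ = (17500.00)(35.00) + (-969.00)(33.50) = 580038.50 cm³
X̄ = 2095929.50 / 16531.00 = 126.79 cm
Ȳ = 580038.50 / 16531.00 = 35.09 cm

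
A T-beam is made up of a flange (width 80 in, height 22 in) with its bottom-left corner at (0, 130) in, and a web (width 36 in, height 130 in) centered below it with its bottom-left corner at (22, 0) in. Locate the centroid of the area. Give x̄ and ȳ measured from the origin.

x̄ = 40.00 in, ȳ = 85.77 in

web: A = 36 × 130 = 4680.00, centroid at (40.00, 65.00).
flange: A = 80 × 22 = 1760.00, centroid at (40.00, 141.00).
ΣA = 6440.00 in²
ΣAx̄ = (4680.00)(40.00) + (1760.00)(40.00) = 257600.00 in³
ΣAȳ = (4680.00)(65.00) + (1760.00)(141.00) = 552360.00 in³
x̄ = 257600.00 / 6440.00 = 40.00 in
ȳ = 552360.00 / 6440.00 = 85.77 in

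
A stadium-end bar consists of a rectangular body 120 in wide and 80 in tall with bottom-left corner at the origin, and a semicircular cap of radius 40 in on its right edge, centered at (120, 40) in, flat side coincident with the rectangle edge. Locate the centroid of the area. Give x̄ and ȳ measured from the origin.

x̄ = 75.97 in, ȳ = 40.00 in

rectangular body: A = 120 × 80 = 9600.00, centroid at (60.00, 40.00).
semicircular end: A = ½π·40² = 2513.27, centroid at (136.98, 40.00).
ΣA = 12113.27 in²
ΣAx̄ = (9600.00)(60.00) + (2513.27)(136.98) = 920259.56 in³
ΣAȳ = (9600.00)(40.00) + (2513.27)(40.00) = 484530.96 in³
x̄ = 920259.56 / 12113.27 = 75.97 in
ȳ = 484530.96 / 12113.27 = 40.00 in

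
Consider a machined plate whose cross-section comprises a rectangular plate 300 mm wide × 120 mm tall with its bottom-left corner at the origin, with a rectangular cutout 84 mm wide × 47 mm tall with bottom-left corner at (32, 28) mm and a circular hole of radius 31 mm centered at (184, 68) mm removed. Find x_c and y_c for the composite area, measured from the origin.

x_c = 156.80 mm, y_c = 60.32 mm

Part | A | x̄ᵢ | ȳᵢ | A·x̄ᵢ | A·ȳᵢ
plate | 36000.00 | 150.00 | 60.00 | 5400000.00 | 2160000.00
hole 1 | -3948.00 | 74.00 | 51.50 | -292152.00 | -203322.00
hole 2 | -3019.07 | 184.00 | 68.00 | -555508.98 | -205296.80
Σ | 29032.93 |  |  | 4552339.02 | 1751381.20
x_c = 4552339.02 / 29032.93 = 156.80 mm
y_c = 1751381.20 / 29032.93 = 60.32 mm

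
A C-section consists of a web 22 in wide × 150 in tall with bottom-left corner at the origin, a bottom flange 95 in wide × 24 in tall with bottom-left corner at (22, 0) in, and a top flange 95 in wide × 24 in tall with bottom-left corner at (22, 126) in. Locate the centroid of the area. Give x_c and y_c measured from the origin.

x_c = 44.94 in, y_c = 75.00 in

web: A = 22 × 150 = 3300.00, centroid at (11.00, 75.00).
bottom flange: A = 95 × 24 = 2280.00, centroid at (69.50, 12.00).
top flange: A = 95 × 24 = 2280.00, centroid at (69.50, 138.00).
ΣA = 7860.00 in², ΣAx_c = 353220.00 in³, ΣAy_c = 589500.00 in³.
x_c = 353220.00/7860.00 = 44.94 in; y_c = 589500.00/7860.00 = 75.00 in.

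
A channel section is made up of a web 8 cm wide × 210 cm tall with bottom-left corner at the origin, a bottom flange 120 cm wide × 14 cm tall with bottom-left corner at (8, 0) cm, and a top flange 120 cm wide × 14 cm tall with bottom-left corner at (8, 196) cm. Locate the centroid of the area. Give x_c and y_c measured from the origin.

x_c = 46.67 cm, y_c = 105.00 cm

Part | A | x̄ᵢ | ȳᵢ | A·x̄ᵢ | A·ȳᵢ
web | 1680.00 | 4.00 | 105.00 | 6720.00 | 176400.00
bottom flange | 1680.00 | 68.00 | 7.00 | 114240.00 | 11760.00
top flange | 1680.00 | 68.00 | 203.00 | 114240.00 | 341040.00
Σ | 5040.00 |  |  | 235200.00 | 529200.00
x_c = 235200.00 / 5040.00 = 46.67 cm
y_c = 529200.00 / 5040.00 = 105.00 cm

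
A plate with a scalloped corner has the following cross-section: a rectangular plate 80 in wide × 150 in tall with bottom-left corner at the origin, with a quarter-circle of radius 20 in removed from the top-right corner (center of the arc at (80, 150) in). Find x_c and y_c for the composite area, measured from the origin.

x_c = 39.15 in, y_c = 73.21 in

plate: A = 80 × 150 = 12000.00, centroid at (40.00, 75.00).
removed quarter-circle: A = −¼π·20² = -314.16, centroid at (71.51, 141.51).
ΣA = 11685.84 in²
ΣAx_c = (12000.00)(40.00) + (-314.16)(71.51) = 457533.93 in³
ΣAy_c = (12000.00)(75.00) + (-314.16)(141.51) = 855542.78 in³
x_c = 457533.93 / 11685.84 = 39.15 in
y_c = 855542.78 / 11685.84 = 73.21 in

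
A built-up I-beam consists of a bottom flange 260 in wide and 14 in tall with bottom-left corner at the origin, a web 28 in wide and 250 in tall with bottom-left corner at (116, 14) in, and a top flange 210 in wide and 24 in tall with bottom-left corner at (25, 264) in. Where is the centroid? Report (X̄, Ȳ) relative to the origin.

X̄ = 130.00 in, Ȳ = 152.39 in

Part | A | x̄ᵢ | ȳᵢ | A·x̄ᵢ | A·ȳᵢ
bottom flange | 3640.00 | 130.00 | 7.00 | 473200.00 | 25480.00
web | 7000.00 | 130.00 | 139.00 | 910000.00 | 973000.00
top flange | 5040.00 | 130.00 | 276.00 | 655200.00 | 1391040.00
Σ | 15680.00 |  |  | 2038400.00 | 2389520.00
X̄ = 2038400.00 / 15680.00 = 130.00 in
Ȳ = 2389520.00 / 15680.00 = 152.39 in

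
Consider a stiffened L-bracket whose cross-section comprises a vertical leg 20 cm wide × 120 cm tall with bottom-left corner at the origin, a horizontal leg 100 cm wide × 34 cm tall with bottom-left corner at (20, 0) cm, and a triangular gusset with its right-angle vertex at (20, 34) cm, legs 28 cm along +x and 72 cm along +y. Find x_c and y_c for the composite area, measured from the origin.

vertical leg: A = 20 × 120 = 2400.00, centroid at (10.00, 60.00).
horizontal leg: A = 100 × 34 = 3400.00, centroid at (70.00, 17.00).
gusset: A = ½·28·72 = 1008.00, centroid at (29.33, 58.00).
ΣA = 6808.00 cm²
ΣAx_c = (2400.00)(10.00) + (3400.00)(70.00) + (1008.00)(29.33) = 291568.00 cm³
ΣAy_c = (2400.00)(60.00) + (3400.00)(17.00) + (1008.00)(58.00) = 260264.00 cm³
x_c = 291568.00 / 6808.00 = 42.83 cm
y_c = 260264.00 / 6808.00 = 38.23 cm

x_c = 42.83 cm, y_c = 38.23 cm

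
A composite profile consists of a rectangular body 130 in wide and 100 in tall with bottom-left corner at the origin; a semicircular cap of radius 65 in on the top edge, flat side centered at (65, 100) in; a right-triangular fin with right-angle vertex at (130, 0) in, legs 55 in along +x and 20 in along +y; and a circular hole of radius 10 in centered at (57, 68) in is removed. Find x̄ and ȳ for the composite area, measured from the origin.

rectangular body: A = 130 × 100 = 13000.00, centroid at (65.00, 50.00).
semicircular top: A = ½π·65² = 6636.61, centroid at (65.00, 127.59).
triangular fin: A = ½·55·20 = 550.00, centroid at (148.33, 6.67).
hole: A = −π·10² = -314.16, centroid at (57.00, 68.00).
ΣA = 19872.46 in², ΣAx̄ = 1340056.20 in³, ΣAȳ = 1479048.62 in³.
x̄ = 1340056.20/19872.46 = 67.43 in; ȳ = 1479048.62/19872.46 = 74.43 in.

x̄ = 67.43 in, ȳ = 74.43 in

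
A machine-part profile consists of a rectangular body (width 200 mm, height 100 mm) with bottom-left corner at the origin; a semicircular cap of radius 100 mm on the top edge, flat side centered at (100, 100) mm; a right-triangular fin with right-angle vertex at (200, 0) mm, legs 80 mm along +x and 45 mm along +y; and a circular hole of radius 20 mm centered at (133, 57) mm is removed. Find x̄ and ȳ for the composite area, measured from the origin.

rectangular body: A = 200 × 100 = 20000.00, centroid at (100.00, 50.00).
semicircular top: A = ½π·100² = 15707.96, centroid at (100.00, 142.44).
triangular fin: A = ½·80·45 = 1800.00, centroid at (226.67, 15.00).
hole: A = −π·20² = -1256.64, centroid at (133.00, 57.00).
ΣA = 36251.33 mm²
ΣAx̄ = (20000.00)(100.00) + (15707.96)(100.00) + (1800.00)(226.67) + (-1256.64)(133.00) = 3811663.60 mm³
ΣAȳ = (20000.00)(50.00) + (15707.96)(142.44) + (1800.00)(15.00) + (-1256.64)(57.00) = 3192834.68 mm³
x̄ = 3811663.60 / 36251.33 = 105.15 mm
ȳ = 3192834.68 / 36251.33 = 88.07 mm

x̄ = 105.15 mm, ȳ = 88.07 mm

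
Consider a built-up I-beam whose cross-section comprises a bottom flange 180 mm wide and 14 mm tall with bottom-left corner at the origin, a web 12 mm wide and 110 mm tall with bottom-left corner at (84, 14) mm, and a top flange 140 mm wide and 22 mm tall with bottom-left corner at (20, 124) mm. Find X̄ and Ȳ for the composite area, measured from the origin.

X̄ = 90.00 mm, Ȳ = 75.80 mm

bottom flange: A = 180 × 14 = 2520.00, centroid at (90.00, 7.00).
web: A = 12 × 110 = 1320.00, centroid at (90.00, 69.00).
top flange: A = 140 × 22 = 3080.00, centroid at (90.00, 135.00).
ΣA = 6920.00 mm², ΣAX̄ = 622800.00 mm³, ΣAȲ = 524520.00 mm³.
X̄ = 622800.00/6920.00 = 90.00 mm; Ȳ = 524520.00/6920.00 = 75.80 mm.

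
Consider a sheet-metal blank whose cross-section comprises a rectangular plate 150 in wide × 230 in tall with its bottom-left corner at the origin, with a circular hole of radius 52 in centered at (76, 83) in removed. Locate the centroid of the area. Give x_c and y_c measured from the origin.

plate: A = 150 × 230 = 34500.00, centroid at (75.00, 115.00).
hole: A = −π·52² = -8494.87, centroid at (76.00, 83.00).
ΣA = 26005.13 in², ΣAx_c = 1941890.14 in³, ΣAy_c = 3262426.08 in³.
x_c = 1941890.14/26005.13 = 74.67 in; y_c = 3262426.08/26005.13 = 125.45 in.

x_c = 74.67 in, y_c = 125.45 in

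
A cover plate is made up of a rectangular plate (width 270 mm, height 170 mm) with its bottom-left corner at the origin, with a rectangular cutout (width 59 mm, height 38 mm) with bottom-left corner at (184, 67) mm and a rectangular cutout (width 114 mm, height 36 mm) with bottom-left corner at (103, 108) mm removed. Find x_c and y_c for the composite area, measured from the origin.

x_c = 127.96 mm, y_c = 80.69 mm

Part | A | x̄ᵢ | ȳᵢ | A·x̄ᵢ | A·ȳᵢ
plate | 45900.00 | 135.00 | 85.00 | 6196500.00 | 3901500.00
hole 1 | -2242.00 | 213.50 | 86.00 | -478667.00 | -192812.00
hole 2 | -4104.00 | 160.00 | 126.00 | -656640.00 | -517104.00
Σ | 39554.00 |  |  | 5061193.00 | 3191584.00
x_c = 5061193.00 / 39554.00 = 127.96 mm
y_c = 3191584.00 / 39554.00 = 80.69 mm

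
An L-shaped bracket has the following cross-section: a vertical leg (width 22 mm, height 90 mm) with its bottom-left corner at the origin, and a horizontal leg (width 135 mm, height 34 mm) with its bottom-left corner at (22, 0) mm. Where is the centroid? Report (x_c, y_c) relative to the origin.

x_c = 65.84 mm, y_c = 25.44 mm

Part | A | x̄ᵢ | ȳᵢ | A·x̄ᵢ | A·ȳᵢ
vertical leg | 1980.00 | 11.00 | 45.00 | 21780.00 | 89100.00
horizontal leg | 4590.00 | 89.50 | 17.00 | 410805.00 | 78030.00
Σ | 6570.00 |  |  | 432585.00 | 167130.00
x_c = 432585.00 / 6570.00 = 65.84 mm
y_c = 167130.00 / 6570.00 = 25.44 mm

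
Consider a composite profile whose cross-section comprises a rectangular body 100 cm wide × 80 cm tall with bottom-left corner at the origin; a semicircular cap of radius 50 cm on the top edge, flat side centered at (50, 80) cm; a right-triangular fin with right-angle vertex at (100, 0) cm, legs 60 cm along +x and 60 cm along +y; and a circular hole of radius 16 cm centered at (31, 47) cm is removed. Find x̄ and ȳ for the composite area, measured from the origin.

x̄ = 60.93 cm, ȳ = 55.38 cm

Part | A | x̄ᵢ | ȳᵢ | A·x̄ᵢ | A·ȳᵢ
rectangular body | 8000.00 | 50.00 | 40.00 | 400000.00 | 320000.00
semicircular top | 3926.99 | 50.00 | 101.22 | 196349.54 | 397492.60
triangular fin | 1800.00 | 120.00 | 20.00 | 216000.00 | 36000.00
hole | -804.25 | 31.00 | 47.00 | -24931.68 | -37799.64
Σ | 12922.74 |  |  | 787417.86 | 715692.96
x̄ = 787417.86 / 12922.74 = 60.93 cm
ȳ = 715692.96 / 12922.74 = 55.38 cm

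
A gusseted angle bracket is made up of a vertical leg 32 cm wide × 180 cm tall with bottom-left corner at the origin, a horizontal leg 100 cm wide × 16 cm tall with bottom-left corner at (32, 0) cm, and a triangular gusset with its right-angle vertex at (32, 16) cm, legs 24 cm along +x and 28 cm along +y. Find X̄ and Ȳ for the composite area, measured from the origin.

Part | A | x̄ᵢ | ȳᵢ | A·x̄ᵢ | A·ȳᵢ
vertical leg | 5760.00 | 16.00 | 90.00 | 92160.00 | 518400.00
horizontal leg | 1600.00 | 82.00 | 8.00 | 131200.00 | 12800.00
gusset | 336.00 | 40.00 | 25.33 | 13440.00 | 8512.00
Σ | 7696.00 |  |  | 236800.00 | 539712.00
X̄ = 236800.00 / 7696.00 = 30.77 cm
Ȳ = 539712.00 / 7696.00 = 70.13 cm

X̄ = 30.77 cm, Ȳ = 70.13 cm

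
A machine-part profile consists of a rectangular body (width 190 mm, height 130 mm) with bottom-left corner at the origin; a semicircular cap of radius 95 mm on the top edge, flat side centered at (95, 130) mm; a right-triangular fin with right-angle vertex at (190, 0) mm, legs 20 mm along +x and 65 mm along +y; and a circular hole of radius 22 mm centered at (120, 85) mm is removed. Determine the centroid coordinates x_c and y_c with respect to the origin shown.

x_c = 95.74 mm, y_c = 102.74 mm

rectangular body: A = 190 × 130 = 24700.00, centroid at (95.00, 65.00).
semicircular top: A = ½π·95² = 14176.44, centroid at (95.00, 170.32).
triangular fin: A = ½·20·65 = 650.00, centroid at (196.67, 21.67).
hole: A = −π·22² = -1520.53, centroid at (120.00, 85.00).
ΣA = 38005.91 mm²
ΣAx_c = (24700.00)(95.00) + (14176.44)(95.00) + (650.00)(196.67) + (-1520.53)(120.00) = 3638631.13 mm³
ΣAy_c = (24700.00)(65.00) + (14176.44)(170.32) + (650.00)(21.67) + (-1520.53)(85.00) = 3904858.34 mm³
x_c = 3638631.13 / 38005.91 = 95.74 mm
y_c = 3904858.34 / 38005.91 = 102.74 mm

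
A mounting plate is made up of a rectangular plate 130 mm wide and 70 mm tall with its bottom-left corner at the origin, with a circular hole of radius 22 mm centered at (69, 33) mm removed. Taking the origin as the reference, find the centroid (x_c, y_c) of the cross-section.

Part | A | x̄ᵢ | ȳᵢ | A·x̄ᵢ | A·ȳᵢ
plate | 9100.00 | 65.00 | 35.00 | 591500.00 | 318500.00
hole | -1520.53 | 69.00 | 33.00 | -104916.63 | -50177.52
Σ | 7579.47 |  |  | 486583.37 | 268322.48
x_c = 486583.37 / 7579.47 = 64.20 mm
y_c = 268322.48 / 7579.47 = 35.40 mm

x_c = 64.20 mm, y_c = 35.40 mm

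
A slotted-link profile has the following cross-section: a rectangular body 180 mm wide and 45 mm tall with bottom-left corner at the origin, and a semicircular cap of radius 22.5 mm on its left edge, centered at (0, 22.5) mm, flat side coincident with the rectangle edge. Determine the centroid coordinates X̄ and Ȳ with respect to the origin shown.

rectangular body: A = 180 × 45 = 8100.00, centroid at (90.00, 22.50).
semicircular end: A = ½π·22.5² = 795.22, centroid at (-9.55, 22.50).
ΣA = 8895.22 mm²
ΣAX̄ = (8100.00)(90.00) + (795.22)(-9.55) = 721406.25 mm³
ΣAȲ = (8100.00)(22.50) + (795.22)(22.50) = 200142.35 mm³
X̄ = 721406.25 / 8895.22 = 81.10 mm
Ȳ = 200142.35 / 8895.22 = 22.50 mm

X̄ = 81.10 mm, Ȳ = 22.50 mm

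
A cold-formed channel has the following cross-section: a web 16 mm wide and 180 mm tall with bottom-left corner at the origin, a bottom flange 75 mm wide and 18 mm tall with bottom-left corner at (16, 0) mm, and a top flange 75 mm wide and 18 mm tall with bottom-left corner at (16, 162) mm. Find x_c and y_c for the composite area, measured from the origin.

x_c = 30.02 mm, y_c = 90.00 mm

web: A = 16 × 180 = 2880.00, centroid at (8.00, 90.00).
bottom flange: A = 75 × 18 = 1350.00, centroid at (53.50, 9.00).
top flange: A = 75 × 18 = 1350.00, centroid at (53.50, 171.00).
ΣA = 5580.00 mm², ΣAx_c = 167490.00 mm³, ΣAy_c = 502200.00 mm³.
x_c = 167490.00/5580.00 = 30.02 mm; y_c = 502200.00/5580.00 = 90.00 mm.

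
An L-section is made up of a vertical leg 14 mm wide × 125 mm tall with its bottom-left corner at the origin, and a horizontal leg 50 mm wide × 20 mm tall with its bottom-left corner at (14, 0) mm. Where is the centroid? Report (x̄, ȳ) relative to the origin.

x̄ = 18.64 mm, ȳ = 43.41 mm

vertical leg: A = 14 × 125 = 1750.00, centroid at (7.00, 62.50).
horizontal leg: A = 50 × 20 = 1000.00, centroid at (39.00, 10.00).
ΣA = 2750.00 mm²
ΣAx̄ = (1750.00)(7.00) + (1000.00)(39.00) = 51250.00 mm³
ΣAȳ = (1750.00)(62.50) + (1000.00)(10.00) = 119375.00 mm³
x̄ = 51250.00 / 2750.00 = 18.64 mm
ȳ = 119375.00 / 2750.00 = 43.41 mm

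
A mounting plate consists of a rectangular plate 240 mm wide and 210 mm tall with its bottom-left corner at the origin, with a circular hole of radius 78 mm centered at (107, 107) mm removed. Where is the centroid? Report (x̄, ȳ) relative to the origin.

x̄ = 127.94 mm, ȳ = 103.78 mm

Part | A | x̄ᵢ | ȳᵢ | A·x̄ᵢ | A·ȳᵢ
plate | 50400.00 | 120.00 | 105.00 | 6048000.00 | 5292000.00
hole | -19113.45 | 107.00 | 107.00 | -2045139.12 | -2045139.12
Σ | 31286.55 |  |  | 4002860.88 | 3246860.88
x̄ = 4002860.88 / 31286.55 = 127.94 mm
ȳ = 3246860.88 / 31286.55 = 103.78 mm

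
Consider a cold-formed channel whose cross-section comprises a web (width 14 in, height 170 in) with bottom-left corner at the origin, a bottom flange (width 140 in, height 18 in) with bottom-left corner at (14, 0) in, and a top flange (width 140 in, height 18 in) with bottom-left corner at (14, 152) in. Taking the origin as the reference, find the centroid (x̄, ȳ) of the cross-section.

x̄ = 59.30 in, ȳ = 85.00 in

web: A = 14 × 170 = 2380.00, centroid at (7.00, 85.00).
bottom flange: A = 140 × 18 = 2520.00, centroid at (84.00, 9.00).
top flange: A = 140 × 18 = 2520.00, centroid at (84.00, 161.00).
ΣA = 7420.00 in², ΣAx̄ = 440020.00 in³, ΣAȳ = 630700.00 in³.
x̄ = 440020.00/7420.00 = 59.30 in; ȳ = 630700.00/7420.00 = 85.00 in.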